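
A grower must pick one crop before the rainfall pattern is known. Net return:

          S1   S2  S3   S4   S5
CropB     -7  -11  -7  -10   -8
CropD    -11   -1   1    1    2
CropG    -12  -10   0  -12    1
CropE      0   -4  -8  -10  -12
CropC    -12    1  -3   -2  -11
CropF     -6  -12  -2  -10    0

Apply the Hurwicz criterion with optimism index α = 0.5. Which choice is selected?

CropD

CropB: 0.5·(-7) + 0.5·(-11) = -9
CropD: 0.5·2 + 0.5·(-11) = -4.5
CropG: 0.5·1 + 0.5·(-12) = -5.5
CropE: 0.5·0 + 0.5·(-12) = -6
CropC: 0.5·1 + 0.5·(-12) = -5.5
CropF: 0.5·0 + 0.5·(-12) = -6
Highest Hurwicz score = -4.5 → CropD.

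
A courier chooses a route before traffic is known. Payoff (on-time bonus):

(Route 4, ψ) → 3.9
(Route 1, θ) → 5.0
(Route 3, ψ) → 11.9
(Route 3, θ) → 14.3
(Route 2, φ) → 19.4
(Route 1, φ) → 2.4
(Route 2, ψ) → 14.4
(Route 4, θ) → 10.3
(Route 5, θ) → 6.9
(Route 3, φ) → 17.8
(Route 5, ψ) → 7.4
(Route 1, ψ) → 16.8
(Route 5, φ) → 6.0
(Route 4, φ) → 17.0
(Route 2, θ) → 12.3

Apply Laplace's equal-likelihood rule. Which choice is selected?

Row averages: Route 1=121/15, Route 2=461/30, Route 3=44/3, Route 4=10.4, Route 5=203/30
Highest average = 461/30 → Route 2.

Route 2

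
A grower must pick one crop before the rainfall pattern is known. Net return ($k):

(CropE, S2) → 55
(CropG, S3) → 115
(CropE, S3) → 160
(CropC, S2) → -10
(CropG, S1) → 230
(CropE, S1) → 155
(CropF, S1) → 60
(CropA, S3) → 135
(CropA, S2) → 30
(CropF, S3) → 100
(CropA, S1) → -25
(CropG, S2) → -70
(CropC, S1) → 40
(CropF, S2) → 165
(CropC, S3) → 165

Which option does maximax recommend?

Row maxima: CropF=165, CropC=165, CropE=160, CropA=135, CropG=230
Best best-case = 230 → CropG.

CropG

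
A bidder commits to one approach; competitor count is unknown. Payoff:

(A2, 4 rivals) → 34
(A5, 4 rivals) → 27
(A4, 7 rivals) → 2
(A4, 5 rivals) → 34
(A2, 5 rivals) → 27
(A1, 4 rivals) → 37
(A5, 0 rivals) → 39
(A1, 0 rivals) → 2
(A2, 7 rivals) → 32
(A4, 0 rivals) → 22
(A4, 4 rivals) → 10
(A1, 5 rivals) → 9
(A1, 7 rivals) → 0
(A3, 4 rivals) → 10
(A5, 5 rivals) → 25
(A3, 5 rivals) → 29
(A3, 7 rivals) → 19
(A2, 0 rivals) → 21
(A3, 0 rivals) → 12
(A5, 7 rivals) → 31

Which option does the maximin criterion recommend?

Row minima: A1=0, A2=21, A3=10, A4=2, A5=25
Best worst-case = 25 → A5.

A5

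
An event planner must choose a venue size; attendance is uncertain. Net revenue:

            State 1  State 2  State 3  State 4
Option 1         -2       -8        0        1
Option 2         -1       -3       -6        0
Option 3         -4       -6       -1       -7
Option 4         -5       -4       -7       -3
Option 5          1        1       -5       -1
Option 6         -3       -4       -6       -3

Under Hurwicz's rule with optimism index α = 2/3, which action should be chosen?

Option 5

Option 1: 2/3·1 + 1/3·(-8) = -2
Option 2: 2/3·0 + 1/3·(-6) = -2
Option 3: 2/3·(-1) + 1/3·(-7) = -3
Option 4: 2/3·(-3) + 1/3·(-7) = -13/3
Option 5: 2/3·1 + 1/3·(-5) = -1
Option 6: 2/3·(-3) + 1/3·(-6) = -4
Highest Hurwicz score = -1 → Option 5.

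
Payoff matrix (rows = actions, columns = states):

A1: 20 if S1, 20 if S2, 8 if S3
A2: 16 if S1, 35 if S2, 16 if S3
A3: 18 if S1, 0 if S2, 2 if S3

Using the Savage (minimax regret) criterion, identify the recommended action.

Column bests: S1=20, S2=35, S3=16.
A1 regrets: 0, 15, 8 → max 15
A2 regrets: 4, 0, 0 → max 4
A3 regrets: 2, 35, 14 → max 35
Smallest max regret = 4 → A2.

A2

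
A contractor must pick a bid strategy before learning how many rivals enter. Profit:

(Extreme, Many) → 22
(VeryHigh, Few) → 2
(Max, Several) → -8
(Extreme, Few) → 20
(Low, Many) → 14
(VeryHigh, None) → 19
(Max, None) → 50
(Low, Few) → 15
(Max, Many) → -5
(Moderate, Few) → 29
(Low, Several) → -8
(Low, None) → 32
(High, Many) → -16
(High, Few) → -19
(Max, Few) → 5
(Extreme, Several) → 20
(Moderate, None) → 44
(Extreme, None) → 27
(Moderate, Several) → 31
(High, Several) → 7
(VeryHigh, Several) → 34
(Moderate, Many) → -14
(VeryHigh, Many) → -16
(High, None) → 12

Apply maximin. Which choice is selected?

Extreme

Row minima: Low=-8, Moderate=-14, High=-19, VeryHigh=-16, Extreme=20, Max=-8
Best worst-case = 20 → Extreme.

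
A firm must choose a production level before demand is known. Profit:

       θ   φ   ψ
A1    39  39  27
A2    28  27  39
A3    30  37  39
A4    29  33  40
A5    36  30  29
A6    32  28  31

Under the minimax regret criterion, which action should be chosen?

A3

Column bests: θ=39, φ=39, ψ=40.
A1 regrets: 0, 0, 13 → max 13
A2 regrets: 11, 12, 1 → max 12
A3 regrets: 9, 2, 1 → max 9
A4 regrets: 10, 6, 0 → max 10
A5 regrets: 3, 9, 11 → max 11
A6 regrets: 7, 11, 9 → max 11
Smallest max regret = 9 → A3.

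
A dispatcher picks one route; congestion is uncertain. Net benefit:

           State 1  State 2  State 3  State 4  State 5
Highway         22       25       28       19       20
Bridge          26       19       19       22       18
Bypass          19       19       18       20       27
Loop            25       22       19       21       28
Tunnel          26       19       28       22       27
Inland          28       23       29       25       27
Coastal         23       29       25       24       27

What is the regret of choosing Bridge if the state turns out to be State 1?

2

Best payoff under State 1 is 28.
Regret = 28 − 26 = 2.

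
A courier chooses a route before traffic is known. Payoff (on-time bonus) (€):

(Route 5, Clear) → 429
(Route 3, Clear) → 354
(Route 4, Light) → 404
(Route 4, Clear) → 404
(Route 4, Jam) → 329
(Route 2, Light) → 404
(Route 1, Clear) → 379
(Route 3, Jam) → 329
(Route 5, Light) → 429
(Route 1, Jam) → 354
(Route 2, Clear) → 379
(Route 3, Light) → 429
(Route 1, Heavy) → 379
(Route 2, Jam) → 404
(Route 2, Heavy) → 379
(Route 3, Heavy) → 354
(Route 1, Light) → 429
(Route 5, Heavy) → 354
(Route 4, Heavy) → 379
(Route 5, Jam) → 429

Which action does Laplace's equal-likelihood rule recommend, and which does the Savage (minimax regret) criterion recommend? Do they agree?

laplace → Route 5; minimax regret → Route 5 (agree)

Row averages: Route 1=385.25, Route 2=391.5, Route 3=366.5, Route 4=379, Route 5=410.25
Highest average = 410.25 → Route 5.
Column bests: Clear=429, Light=429, Heavy=379, Jam=429.
Route 1 regrets: 50, 0, 0, 75 → max 75
Route 2 regrets: 50, 25, 0, 25 → max 50
Route 3 regrets: 75, 0, 25, 100 → max 100
Route 4 regrets: 25, 25, 0, 100 → max 100
Route 5 regrets: 0, 0, 25, 0 → max 25
Smallest max regret = 25 → Route 5.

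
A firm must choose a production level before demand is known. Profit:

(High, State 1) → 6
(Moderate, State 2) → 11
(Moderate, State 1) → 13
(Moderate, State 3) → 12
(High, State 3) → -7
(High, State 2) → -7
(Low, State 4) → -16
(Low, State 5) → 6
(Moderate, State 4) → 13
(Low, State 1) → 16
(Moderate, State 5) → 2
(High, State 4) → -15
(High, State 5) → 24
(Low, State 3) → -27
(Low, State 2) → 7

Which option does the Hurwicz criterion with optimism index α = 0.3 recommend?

Low: 0.3·16 + 0.7·(-27) = -14.1
Moderate: 0.3·13 + 0.7·2 = 5.3
High: 0.3·24 + 0.7·(-15) = -3.3
Highest Hurwicz score = 5.3 → Moderate.

Moderate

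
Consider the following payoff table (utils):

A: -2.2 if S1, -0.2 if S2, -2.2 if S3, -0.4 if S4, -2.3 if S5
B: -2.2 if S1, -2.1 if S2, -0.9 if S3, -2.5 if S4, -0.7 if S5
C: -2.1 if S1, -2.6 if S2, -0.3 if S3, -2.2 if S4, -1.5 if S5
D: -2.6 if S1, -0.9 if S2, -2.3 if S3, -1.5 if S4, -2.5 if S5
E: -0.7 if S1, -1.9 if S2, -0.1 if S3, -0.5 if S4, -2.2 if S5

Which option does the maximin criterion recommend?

Row minima: A=-2.3, B=-2.5, C=-2.6, D=-2.6, E=-2.2
Best worst-case = -2.2 → E.

E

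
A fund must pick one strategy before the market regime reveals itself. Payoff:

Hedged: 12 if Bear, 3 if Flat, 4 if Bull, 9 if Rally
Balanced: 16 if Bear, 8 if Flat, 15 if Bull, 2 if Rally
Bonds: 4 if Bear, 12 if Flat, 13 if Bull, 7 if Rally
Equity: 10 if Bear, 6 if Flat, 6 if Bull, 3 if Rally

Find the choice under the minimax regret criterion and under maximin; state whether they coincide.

minimax regret → Balanced; maximin → Bonds (disagree)

Column bests: Bear=16, Flat=12, Bull=15, Rally=9.
Hedged regrets: 4, 9, 11, 0 → max 11
Balanced regrets: 0, 4, 0, 7 → max 7
Bonds regrets: 12, 0, 2, 2 → max 12
Equity regrets: 6, 6, 9, 6 → max 9
Smallest max regret = 7 → Balanced.
Row minima: Hedged=3, Balanced=2, Bonds=4, Equity=3
Best worst-case = 4 → Bonds.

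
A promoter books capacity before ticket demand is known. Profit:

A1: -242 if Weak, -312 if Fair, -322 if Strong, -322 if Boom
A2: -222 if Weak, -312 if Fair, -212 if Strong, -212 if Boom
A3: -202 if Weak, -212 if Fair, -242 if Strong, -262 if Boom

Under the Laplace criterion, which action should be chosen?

Row averages: A1=-299.5, A2=-239.5, A3=-229.5
Highest average = -229.5 → A3.

A3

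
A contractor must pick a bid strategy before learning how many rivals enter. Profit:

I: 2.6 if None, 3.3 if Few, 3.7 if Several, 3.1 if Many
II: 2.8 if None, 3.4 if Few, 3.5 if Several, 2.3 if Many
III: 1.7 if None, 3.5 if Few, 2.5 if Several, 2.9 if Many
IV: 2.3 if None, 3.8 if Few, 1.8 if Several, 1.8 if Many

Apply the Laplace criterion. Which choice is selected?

I

Row averages: I=3.175, II=3, III=2.65, IV=2.425
Highest average = 3.175 → I.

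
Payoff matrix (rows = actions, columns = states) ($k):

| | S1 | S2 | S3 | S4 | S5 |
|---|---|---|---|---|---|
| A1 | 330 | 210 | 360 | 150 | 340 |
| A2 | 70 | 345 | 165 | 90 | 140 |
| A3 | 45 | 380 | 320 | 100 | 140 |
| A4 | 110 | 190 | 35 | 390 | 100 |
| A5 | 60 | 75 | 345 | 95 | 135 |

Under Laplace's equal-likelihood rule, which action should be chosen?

A1

Row averages: A1=278, A2=162, A3=197, A4=165, A5=142
Highest average = 278 → A1.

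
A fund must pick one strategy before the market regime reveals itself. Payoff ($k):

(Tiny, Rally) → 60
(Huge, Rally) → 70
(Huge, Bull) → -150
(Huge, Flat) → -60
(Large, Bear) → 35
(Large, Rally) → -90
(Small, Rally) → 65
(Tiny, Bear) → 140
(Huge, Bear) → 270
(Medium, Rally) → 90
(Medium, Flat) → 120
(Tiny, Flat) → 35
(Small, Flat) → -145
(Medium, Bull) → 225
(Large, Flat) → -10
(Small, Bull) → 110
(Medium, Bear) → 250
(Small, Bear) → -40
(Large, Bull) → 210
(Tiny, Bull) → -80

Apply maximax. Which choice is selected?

Huge

Row maxima: Tiny=140, Small=110, Medium=250, Large=210, Huge=270
Best best-case = 270 → Huge.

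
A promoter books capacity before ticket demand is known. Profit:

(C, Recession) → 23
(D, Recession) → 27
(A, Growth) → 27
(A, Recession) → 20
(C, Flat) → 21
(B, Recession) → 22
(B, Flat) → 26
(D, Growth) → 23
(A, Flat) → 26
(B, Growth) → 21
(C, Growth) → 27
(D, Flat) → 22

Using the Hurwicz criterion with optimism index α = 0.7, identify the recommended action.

A: 0.7·27 + 0.3·20 = 24.9
B: 0.7·26 + 0.3·21 = 24.5
C: 0.7·27 + 0.3·21 = 25.2
D: 0.7·27 + 0.3·22 = 25.5
Highest Hurwicz score = 25.5 → D.

D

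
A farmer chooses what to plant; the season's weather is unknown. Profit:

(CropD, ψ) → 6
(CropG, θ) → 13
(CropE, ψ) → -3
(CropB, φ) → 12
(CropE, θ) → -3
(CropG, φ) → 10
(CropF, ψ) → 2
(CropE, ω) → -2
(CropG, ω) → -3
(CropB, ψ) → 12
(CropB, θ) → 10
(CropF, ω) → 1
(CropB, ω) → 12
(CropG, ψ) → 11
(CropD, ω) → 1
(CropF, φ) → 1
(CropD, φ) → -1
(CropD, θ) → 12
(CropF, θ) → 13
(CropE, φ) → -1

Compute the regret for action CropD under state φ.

13

Best payoff under φ is 12.
Regret = 12 − (-1) = 13.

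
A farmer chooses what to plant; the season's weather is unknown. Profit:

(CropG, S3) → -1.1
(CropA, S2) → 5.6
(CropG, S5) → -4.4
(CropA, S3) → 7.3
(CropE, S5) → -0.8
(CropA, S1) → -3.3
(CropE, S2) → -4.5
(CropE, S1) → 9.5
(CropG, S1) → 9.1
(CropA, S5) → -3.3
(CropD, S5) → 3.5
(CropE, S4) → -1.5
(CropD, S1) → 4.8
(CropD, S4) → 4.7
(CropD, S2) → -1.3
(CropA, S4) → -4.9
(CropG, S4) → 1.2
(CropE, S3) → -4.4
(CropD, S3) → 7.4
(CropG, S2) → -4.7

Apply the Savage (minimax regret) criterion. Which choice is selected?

CropD

Column bests: S1=9.5, S2=5.6, S3=7.4, S4=4.7, S5=3.5.
CropE regrets: 0.0, 10.1, 11.8, 6.2, 4.3 → max 11.8
CropA regrets: 12.8, 0.0, 0.1, 9.6, 6.8 → max 12.8
CropD regrets: 4.7, 6.9, 0.0, 0.0, 0.0 → max 6.9
CropG regrets: 0.4, 10.3, 8.5, 3.5, 7.9 → max 10.3
Smallest max regret = 6.9 → CropD.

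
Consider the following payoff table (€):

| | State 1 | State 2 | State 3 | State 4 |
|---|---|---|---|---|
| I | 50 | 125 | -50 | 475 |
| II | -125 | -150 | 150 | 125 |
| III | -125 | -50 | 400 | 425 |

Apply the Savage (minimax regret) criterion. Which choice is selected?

III

Column bests: State 1=50, State 2=125, State 3=400, State 4=475.
I regrets: 0, 0, 450, 0 → max 450
II regrets: 175, 275, 250, 350 → max 350
III regrets: 175, 175, 0, 50 → max 175
Smallest max regret = 175 → III.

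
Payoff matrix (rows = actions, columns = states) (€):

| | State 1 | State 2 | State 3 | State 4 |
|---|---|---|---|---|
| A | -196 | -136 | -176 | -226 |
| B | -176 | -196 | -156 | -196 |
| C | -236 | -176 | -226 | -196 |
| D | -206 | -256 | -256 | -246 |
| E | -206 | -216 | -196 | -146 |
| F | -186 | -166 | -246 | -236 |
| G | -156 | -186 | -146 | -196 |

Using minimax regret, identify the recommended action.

Column bests: State 1=-156, State 2=-136, State 3=-146, State 4=-146.
A regrets: 40, 0, 30, 80 → max 80
B regrets: 20, 60, 10, 50 → max 60
C regrets: 80, 40, 80, 50 → max 80
D regrets: 50, 120, 110, 100 → max 120
E regrets: 50, 80, 50, 0 → max 80
F regrets: 30, 30, 100, 90 → max 100
G regrets: 0, 50, 0, 50 → max 50
Smallest max regret = 50 → G.

G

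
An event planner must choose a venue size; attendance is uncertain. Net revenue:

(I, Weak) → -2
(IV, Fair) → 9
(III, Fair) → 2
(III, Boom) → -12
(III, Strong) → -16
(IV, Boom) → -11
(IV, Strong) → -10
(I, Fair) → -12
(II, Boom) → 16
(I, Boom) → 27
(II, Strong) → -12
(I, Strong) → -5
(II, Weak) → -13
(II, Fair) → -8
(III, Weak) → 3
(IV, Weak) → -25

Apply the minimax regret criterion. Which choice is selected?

Column bests: Weak=3, Fair=9, Strong=-5, Boom=27.
I regrets: 5, 21, 0, 0 → max 21
II regrets: 16, 17, 7, 11 → max 17
III regrets: 0, 7, 11, 39 → max 39
IV regrets: 28, 0, 5, 38 → max 38
Smallest max regret = 17 → II.

II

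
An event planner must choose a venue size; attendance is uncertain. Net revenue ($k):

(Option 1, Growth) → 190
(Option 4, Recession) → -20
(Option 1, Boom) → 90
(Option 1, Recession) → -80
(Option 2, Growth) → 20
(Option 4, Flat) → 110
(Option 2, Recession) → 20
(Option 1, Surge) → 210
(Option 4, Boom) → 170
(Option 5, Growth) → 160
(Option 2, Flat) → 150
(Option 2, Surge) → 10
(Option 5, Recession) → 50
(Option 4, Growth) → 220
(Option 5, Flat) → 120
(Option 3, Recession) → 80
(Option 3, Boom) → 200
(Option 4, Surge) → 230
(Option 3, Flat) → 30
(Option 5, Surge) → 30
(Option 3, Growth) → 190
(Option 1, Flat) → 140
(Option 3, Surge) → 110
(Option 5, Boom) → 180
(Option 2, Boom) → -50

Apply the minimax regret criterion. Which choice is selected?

Column bests: Recession=80, Flat=150, Growth=220, Boom=200, Surge=230.
Option 1 regrets: 160, 10, 30, 110, 20 → max 160
Option 2 regrets: 60, 0, 200, 250, 220 → max 250
Option 3 regrets: 0, 120, 30, 0, 120 → max 120
Option 4 regrets: 100, 40, 0, 30, 0 → max 100
Option 5 regrets: 30, 30, 60, 20, 200 → max 200
Smallest max regret = 100 → Option 4.

Option 4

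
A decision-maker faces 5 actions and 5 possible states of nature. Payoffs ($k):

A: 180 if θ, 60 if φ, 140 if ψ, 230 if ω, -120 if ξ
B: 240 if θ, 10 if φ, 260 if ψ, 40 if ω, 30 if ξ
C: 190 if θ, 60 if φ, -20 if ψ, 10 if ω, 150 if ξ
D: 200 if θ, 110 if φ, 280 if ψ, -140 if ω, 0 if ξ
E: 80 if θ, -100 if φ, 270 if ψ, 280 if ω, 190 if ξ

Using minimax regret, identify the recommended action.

E

Column bests: θ=240, φ=110, ψ=280, ω=280, ξ=190.
A regrets: 60, 50, 140, 50, 310 → max 310
B regrets: 0, 100, 20, 240, 160 → max 240
C regrets: 50, 50, 300, 270, 40 → max 300
D regrets: 40, 0, 0, 420, 190 → max 420
E regrets: 160, 210, 10, 0, 0 → max 210
Smallest max regret = 210 → E.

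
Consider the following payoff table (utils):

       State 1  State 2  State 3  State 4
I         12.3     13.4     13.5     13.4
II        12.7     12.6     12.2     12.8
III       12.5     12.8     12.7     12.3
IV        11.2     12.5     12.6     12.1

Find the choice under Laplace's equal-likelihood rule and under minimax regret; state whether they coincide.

Row averages: I=13.15, II=12.575, III=12.575, IV=12.1
Highest average = 13.15 → I.
Column bests: State 1=12.7, State 2=13.4, State 3=13.5, State 4=13.4.
I regrets: 0.4, 0.0, 0.0, 0.0 → max 0.4
II regrets: 0.0, 0.8, 1.3, 0.6 → max 1.3
III regrets: 0.2, 0.6, 0.8, 1.1 → max 1.1
IV regrets: 1.5, 0.9, 0.9, 1.3 → max 1.5
Smallest max regret = 0.4 → I.

laplace → I; minimax regret → I (agree)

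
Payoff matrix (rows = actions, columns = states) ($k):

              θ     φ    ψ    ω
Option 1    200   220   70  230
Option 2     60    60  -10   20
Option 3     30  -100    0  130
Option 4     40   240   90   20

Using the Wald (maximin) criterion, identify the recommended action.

Option 1

Row minima: Option 1=70, Option 2=-10, Option 3=-100, Option 4=20
Best worst-case = 70 → Option 1.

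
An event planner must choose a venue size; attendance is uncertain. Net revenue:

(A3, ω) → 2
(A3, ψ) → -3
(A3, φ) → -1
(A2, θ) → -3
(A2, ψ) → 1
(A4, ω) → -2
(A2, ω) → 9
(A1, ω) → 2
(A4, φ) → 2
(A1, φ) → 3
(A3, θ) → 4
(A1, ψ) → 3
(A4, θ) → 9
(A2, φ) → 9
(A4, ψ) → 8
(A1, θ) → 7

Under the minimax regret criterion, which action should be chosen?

A1

Column bests: θ=9, φ=9, ψ=8, ω=9.
A1 regrets: 2, 6, 5, 7 → max 7
A2 regrets: 12, 0, 7, 0 → max 12
A3 regrets: 5, 10, 11, 7 → max 11
A4 regrets: 0, 7, 0, 11 → max 11
Smallest max regret = 7 → A1.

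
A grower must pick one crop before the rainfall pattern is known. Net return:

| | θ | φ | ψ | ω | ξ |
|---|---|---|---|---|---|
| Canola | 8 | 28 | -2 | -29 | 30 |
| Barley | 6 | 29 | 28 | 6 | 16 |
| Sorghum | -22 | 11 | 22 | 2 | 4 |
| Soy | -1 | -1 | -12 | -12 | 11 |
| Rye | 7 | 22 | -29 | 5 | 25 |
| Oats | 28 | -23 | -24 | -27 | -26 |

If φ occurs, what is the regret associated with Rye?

7

Best payoff under φ is 29.
Regret = 29 − 22 = 7.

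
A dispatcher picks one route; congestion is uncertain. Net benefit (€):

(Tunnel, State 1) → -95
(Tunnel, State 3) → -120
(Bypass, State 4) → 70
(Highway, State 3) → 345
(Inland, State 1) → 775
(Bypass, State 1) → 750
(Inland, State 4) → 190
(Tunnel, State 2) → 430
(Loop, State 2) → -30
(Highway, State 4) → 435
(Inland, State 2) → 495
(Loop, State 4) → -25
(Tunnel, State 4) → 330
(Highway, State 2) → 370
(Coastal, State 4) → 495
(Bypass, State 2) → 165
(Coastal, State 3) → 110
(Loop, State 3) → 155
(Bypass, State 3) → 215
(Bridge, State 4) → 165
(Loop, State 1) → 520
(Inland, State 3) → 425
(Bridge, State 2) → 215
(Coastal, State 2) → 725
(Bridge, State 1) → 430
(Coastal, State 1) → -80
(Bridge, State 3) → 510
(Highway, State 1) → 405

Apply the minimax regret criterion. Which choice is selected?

Inland

Column bests: State 1=775, State 2=725, State 3=510, State 4=495.
Inland regrets: 0, 230, 85, 305 → max 305
Bypass regrets: 25, 560, 295, 425 → max 560
Loop regrets: 255, 755, 355, 520 → max 755
Tunnel regrets: 870, 295, 630, 165 → max 870
Bridge regrets: 345, 510, 0, 330 → max 510
Coastal regrets: 855, 0, 400, 0 → max 855
Highway regrets: 370, 355, 165, 60 → max 370
Smallest max regret = 305 → Inland.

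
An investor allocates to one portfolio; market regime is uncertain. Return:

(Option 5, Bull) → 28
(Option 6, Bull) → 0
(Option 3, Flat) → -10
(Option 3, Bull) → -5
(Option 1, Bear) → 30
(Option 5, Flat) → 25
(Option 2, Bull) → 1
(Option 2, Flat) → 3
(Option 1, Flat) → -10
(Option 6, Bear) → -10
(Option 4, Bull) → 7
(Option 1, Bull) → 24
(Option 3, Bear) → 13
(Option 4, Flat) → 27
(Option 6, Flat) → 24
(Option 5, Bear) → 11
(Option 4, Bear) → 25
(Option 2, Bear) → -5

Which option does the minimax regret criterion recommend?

Option 5

Column bests: Bear=30, Flat=27, Bull=28.
Option 1 regrets: 0, 37, 4 → max 37
Option 2 regrets: 35, 24, 27 → max 35
Option 3 regrets: 17, 37, 33 → max 37
Option 4 regrets: 5, 0, 21 → max 21
Option 5 regrets: 19, 2, 0 → max 19
Option 6 regrets: 40, 3, 28 → max 40
Smallest max regret = 19 → Option 5.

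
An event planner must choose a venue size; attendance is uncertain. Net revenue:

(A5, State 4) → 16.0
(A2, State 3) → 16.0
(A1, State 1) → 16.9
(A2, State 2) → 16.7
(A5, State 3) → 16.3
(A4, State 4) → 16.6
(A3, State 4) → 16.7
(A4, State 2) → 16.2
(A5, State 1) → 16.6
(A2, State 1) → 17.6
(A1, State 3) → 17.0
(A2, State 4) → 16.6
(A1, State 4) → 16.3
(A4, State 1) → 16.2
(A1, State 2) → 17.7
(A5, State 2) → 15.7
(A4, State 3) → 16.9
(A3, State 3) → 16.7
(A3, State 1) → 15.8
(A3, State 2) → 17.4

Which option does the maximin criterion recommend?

A1

Row minima: A1=16.3, A2=16.0, A3=15.8, A4=16.2, A5=15.7
Best worst-case = 16.3 → A1.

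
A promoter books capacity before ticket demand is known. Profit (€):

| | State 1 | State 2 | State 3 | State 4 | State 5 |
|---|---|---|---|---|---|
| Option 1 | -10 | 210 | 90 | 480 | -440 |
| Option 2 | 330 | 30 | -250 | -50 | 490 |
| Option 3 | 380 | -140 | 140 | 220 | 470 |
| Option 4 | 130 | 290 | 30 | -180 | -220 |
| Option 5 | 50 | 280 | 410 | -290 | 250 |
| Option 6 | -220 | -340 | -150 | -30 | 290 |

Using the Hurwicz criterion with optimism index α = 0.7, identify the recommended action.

Option 3

Option 1: 0.7·480 + 0.3·(-440) = 204
Option 2: 0.7·490 + 0.3·(-250) = 268
Option 3: 0.7·470 + 0.3·(-140) = 287
Option 4: 0.7·290 + 0.3·(-220) = 137
Option 5: 0.7·410 + 0.3·(-290) = 200
Option 6: 0.7·290 + 0.3·(-340) = 101
Highest Hurwicz score = 287 → Option 3.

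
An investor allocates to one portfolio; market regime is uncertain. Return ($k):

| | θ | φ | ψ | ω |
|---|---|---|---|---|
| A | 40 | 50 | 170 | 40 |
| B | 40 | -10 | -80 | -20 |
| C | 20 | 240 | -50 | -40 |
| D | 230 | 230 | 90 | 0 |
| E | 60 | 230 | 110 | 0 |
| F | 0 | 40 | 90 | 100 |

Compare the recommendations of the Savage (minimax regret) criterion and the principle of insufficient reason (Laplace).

Column bests: θ=230, φ=240, ψ=170, ω=100.
A regrets: 190, 190, 0, 60 → max 190
B regrets: 190, 250, 250, 120 → max 250
C regrets: 210, 0, 220, 140 → max 220
D regrets: 0, 10, 80, 100 → max 100
E regrets: 170, 10, 60, 100 → max 170
F regrets: 230, 200, 80, 0 → max 230
Smallest max regret = 100 → D.
Row averages: A=75, B=-17.5, C=42.5, D=137.5, E=100, F=57.5
Highest average = 137.5 → D.

minimax regret → D; laplace → D (agree)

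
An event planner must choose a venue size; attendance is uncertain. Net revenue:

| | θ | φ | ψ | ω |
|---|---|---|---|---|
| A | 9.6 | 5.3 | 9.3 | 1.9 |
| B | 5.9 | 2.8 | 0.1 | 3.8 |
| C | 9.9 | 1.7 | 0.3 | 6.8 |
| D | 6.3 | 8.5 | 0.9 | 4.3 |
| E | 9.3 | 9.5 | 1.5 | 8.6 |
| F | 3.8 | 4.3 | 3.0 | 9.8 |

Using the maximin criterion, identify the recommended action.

Row minima: A=1.9, B=0.1, C=0.3, D=0.9, E=1.5, F=3.0
Best worst-case = 3.0 → F.

F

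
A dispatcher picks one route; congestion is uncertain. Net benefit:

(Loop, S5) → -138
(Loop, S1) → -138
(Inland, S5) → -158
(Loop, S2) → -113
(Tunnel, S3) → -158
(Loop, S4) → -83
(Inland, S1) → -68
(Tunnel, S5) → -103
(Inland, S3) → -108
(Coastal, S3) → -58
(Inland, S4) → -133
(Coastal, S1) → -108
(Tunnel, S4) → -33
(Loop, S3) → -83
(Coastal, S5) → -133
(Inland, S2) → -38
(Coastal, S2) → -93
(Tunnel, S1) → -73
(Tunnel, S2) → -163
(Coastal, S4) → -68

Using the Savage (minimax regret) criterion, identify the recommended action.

Coastal

Column bests: S1=-68, S2=-38, S3=-58, S4=-33, S5=-103.
Coastal regrets: 40, 55, 0, 35, 30 → max 55
Loop regrets: 70, 75, 25, 50, 35 → max 75
Inland regrets: 0, 0, 50, 100, 55 → max 100
Tunnel regrets: 5, 125, 100, 0, 0 → max 125
Smallest max regret = 55 → Coastal.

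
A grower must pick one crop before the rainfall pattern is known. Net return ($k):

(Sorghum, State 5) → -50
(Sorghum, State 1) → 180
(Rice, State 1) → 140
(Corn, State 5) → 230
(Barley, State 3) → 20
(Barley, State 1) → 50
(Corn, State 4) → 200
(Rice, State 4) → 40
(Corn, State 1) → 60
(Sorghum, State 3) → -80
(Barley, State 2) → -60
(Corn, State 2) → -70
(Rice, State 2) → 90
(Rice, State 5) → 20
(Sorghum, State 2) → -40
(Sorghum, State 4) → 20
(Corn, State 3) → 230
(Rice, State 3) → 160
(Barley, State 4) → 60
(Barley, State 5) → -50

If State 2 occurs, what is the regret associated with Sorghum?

130

Best payoff under State 2 is 90.
Regret = 90 − (-40) = 130.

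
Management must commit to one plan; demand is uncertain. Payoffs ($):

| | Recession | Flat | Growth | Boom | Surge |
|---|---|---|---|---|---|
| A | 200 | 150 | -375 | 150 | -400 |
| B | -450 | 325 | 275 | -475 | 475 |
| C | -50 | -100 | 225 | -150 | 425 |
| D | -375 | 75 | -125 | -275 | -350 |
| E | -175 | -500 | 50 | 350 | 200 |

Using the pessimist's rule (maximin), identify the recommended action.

C

Row minima: A=-400, B=-475, C=-150, D=-375, E=-500
Best worst-case = -150 → C.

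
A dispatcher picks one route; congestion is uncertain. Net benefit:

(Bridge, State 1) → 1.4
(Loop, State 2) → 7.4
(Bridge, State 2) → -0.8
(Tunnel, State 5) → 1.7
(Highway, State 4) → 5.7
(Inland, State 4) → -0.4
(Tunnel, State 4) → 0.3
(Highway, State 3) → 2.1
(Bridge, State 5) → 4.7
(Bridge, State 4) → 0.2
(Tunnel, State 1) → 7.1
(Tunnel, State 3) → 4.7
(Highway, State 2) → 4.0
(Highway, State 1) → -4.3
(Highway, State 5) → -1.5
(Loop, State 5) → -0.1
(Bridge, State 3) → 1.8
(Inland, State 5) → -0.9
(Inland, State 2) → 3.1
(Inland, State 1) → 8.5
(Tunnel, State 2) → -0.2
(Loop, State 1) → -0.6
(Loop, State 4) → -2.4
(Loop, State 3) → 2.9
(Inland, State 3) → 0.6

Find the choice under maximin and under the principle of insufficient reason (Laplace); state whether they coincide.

maximin → Tunnel; laplace → Tunnel (agree)

Row minima: Highway=-4.3, Bridge=-0.8, Loop=-2.4, Inland=-0.9, Tunnel=-0.2
Best worst-case = -0.2 → Tunnel.
Row averages: Highway=1.2, Bridge=1.46, Loop=1.44, Inland=2.18, Tunnel=2.72
Highest average = 2.72 → Tunnel.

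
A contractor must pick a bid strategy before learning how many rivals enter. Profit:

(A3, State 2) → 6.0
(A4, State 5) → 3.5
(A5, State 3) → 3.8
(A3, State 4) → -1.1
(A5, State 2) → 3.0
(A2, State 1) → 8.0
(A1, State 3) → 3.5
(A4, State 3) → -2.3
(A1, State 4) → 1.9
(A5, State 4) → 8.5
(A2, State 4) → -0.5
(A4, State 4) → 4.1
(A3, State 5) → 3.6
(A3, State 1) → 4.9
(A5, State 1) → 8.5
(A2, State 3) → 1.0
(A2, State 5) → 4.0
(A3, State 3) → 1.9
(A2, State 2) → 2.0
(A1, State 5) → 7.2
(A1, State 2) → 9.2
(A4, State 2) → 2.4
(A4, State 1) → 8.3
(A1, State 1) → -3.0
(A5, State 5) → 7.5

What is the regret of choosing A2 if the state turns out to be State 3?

Best payoff under State 3 is 3.8.
Regret = 3.8 − 1.0 = 2.8.

2.8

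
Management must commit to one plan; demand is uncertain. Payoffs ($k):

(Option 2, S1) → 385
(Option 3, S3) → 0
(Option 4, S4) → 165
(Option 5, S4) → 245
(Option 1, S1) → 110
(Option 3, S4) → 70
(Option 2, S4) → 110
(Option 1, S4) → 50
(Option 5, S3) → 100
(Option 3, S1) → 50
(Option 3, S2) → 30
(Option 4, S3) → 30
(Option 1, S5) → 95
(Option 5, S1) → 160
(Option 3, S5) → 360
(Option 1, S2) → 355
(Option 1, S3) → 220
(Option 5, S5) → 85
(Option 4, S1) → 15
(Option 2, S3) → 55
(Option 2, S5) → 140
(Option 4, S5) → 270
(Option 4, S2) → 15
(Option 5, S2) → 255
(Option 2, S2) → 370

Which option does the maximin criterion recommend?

Row minima: Option 1=50, Option 2=55, Option 3=0, Option 4=15, Option 5=85
Best worst-case = 85 → Option 5.

Option 5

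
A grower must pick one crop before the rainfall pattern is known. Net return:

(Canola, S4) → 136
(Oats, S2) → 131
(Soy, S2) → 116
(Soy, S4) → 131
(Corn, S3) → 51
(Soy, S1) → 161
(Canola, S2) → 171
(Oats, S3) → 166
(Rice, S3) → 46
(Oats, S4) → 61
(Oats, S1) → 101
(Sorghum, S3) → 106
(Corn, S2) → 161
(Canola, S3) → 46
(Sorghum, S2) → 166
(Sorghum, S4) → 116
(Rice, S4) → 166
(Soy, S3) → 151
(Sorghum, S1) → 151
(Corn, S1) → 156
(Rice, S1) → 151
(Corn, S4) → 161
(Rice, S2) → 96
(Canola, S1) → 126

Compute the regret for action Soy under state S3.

Best payoff under S3 is 166.
Regret = 166 − 151 = 15.

15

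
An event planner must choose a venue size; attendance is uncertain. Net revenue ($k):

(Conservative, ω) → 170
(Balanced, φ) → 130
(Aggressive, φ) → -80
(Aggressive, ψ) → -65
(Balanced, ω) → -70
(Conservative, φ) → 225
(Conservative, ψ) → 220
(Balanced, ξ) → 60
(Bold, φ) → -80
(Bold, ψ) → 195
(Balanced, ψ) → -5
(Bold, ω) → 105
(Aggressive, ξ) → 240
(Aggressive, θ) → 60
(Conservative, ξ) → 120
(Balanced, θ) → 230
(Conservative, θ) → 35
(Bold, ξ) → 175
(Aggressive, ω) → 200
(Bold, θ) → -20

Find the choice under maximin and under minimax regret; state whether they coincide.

Row minima: Conservative=35, Balanced=-70, Aggressive=-80, Bold=-80
Best worst-case = 35 → Conservative.
Column bests: θ=230, φ=225, ψ=220, ω=200, ξ=240.
Conservative regrets: 195, 0, 0, 30, 120 → max 195
Balanced regrets: 0, 95, 225, 270, 180 → max 270
Aggressive regrets: 170, 305, 285, 0, 0 → max 305
Bold regrets: 250, 305, 25, 95, 65 → max 305
Smallest max regret = 195 → Conservative.

maximin → Conservative; minimax regret → Conservative (agree)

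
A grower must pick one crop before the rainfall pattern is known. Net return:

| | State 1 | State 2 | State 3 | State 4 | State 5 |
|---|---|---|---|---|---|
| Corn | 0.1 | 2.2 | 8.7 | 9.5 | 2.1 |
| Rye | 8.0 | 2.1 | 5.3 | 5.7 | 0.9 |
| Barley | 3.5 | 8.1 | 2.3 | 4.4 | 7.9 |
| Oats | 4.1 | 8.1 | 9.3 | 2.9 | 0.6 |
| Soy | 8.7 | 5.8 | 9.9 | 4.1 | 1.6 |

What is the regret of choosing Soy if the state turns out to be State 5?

Best payoff under State 5 is 7.9.
Regret = 7.9 − 1.6 = 6.3.

6.3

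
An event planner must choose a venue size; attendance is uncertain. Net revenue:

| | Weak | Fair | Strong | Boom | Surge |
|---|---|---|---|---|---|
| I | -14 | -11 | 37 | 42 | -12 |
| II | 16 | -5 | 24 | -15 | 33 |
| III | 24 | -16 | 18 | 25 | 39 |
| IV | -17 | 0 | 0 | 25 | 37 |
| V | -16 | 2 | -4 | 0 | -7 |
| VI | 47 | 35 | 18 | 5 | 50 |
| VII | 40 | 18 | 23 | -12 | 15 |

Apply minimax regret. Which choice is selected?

VI

Column bests: Weak=47, Fair=35, Strong=37, Boom=42, Surge=50.
I regrets: 61, 46, 0, 0, 62 → max 62
II regrets: 31, 40, 13, 57, 17 → max 57
III regrets: 23, 51, 19, 17, 11 → max 51
IV regrets: 64, 35, 37, 17, 13 → max 64
V regrets: 63, 33, 41, 42, 57 → max 63
VI regrets: 0, 0, 19, 37, 0 → max 37
VII regrets: 7, 17, 14, 54, 35 → max 54
Smallest max regret = 37 → VI.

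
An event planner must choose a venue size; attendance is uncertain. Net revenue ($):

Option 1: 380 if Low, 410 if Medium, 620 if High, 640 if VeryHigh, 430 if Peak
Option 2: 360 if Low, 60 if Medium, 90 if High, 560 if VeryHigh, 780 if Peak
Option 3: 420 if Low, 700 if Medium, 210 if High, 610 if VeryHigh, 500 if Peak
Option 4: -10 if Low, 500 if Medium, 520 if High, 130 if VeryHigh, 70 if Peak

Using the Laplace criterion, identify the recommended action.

Row averages: Option 1=496, Option 2=370, Option 3=488, Option 4=242
Highest average = 496 → Option 1.

Option 1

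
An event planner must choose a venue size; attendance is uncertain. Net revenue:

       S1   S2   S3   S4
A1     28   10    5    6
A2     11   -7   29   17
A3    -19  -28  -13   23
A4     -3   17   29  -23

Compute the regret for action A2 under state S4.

6

Best payoff under S4 is 23.
Regret = 23 − 17 = 6.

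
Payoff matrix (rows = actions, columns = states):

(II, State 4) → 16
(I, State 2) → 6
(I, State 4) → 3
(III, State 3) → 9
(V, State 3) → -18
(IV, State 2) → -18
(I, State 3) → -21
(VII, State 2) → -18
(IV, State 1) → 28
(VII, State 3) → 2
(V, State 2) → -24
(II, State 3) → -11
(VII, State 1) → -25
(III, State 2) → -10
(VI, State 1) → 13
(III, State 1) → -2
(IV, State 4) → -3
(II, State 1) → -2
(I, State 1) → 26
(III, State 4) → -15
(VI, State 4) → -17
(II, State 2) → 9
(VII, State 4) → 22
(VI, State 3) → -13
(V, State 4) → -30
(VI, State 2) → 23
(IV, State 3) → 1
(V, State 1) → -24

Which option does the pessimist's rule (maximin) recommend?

Row minima: I=-21, II=-11, III=-15, IV=-18, V=-30, VI=-17, VII=-25
Best worst-case = -11 → II.

II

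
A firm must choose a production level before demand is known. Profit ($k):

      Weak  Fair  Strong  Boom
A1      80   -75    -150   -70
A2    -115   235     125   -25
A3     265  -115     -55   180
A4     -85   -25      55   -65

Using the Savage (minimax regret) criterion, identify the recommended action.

A1

Column bests: Weak=265, Fair=235, Strong=125, Boom=180.
A1 regrets: 185, 310, 275, 250 → max 310
A2 regrets: 380, 0, 0, 205 → max 380
A3 regrets: 0, 350, 180, 0 → max 350
A4 regrets: 350, 260, 70, 245 → max 350
Smallest max regret = 310 → A1.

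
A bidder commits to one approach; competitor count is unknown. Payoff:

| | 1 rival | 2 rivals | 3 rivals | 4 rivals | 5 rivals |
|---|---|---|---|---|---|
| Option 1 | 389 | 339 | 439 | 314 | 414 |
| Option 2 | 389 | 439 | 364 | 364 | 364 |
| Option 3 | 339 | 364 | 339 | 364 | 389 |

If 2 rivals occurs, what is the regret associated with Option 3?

Best payoff under 2 rivals is 439.
Regret = 439 − 364 = 75.

75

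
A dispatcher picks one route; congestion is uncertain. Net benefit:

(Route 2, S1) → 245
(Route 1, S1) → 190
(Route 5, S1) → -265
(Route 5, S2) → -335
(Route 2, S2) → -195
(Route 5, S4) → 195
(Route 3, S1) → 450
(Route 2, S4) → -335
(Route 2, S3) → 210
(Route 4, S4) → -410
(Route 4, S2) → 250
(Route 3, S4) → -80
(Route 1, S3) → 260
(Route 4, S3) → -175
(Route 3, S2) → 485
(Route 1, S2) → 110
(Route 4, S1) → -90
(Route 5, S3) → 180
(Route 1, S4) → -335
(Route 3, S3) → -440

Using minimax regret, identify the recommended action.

Column bests: S1=450, S2=485, S3=260, S4=195.
Route 1 regrets: 260, 375, 0, 530 → max 530
Route 2 regrets: 205, 680, 50, 530 → max 680
Route 3 regrets: 0, 0, 700, 275 → max 700
Route 4 regrets: 540, 235, 435, 605 → max 605
Route 5 regrets: 715, 820, 80, 0 → max 820
Smallest max regret = 530 → Route 1.

Route 1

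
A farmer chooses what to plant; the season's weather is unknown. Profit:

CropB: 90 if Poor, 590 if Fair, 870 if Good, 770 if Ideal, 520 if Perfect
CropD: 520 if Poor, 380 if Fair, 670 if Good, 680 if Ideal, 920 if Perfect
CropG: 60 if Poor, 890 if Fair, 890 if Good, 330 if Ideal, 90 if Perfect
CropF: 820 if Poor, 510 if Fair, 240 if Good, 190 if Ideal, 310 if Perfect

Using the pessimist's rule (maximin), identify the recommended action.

CropD

Row minima: CropB=90, CropD=380, CropG=60, CropF=190
Best worst-case = 380 → CropD.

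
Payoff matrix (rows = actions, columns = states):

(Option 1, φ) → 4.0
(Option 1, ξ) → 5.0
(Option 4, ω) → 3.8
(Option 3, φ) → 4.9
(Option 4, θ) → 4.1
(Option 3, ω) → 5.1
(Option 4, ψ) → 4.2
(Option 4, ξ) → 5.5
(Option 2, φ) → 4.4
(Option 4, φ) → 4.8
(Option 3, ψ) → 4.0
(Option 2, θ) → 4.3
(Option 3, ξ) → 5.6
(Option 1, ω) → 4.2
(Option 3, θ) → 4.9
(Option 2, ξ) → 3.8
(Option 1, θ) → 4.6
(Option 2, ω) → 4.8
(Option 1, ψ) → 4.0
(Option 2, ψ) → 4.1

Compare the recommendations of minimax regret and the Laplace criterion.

minimax regret → Option 3; laplace → Option 3 (agree)

Column bests: θ=4.9, φ=4.9, ψ=4.2, ω=5.1, ξ=5.6.
Option 1 regrets: 0.3, 0.9, 0.2, 0.9, 0.6 → max 0.9
Option 2 regrets: 0.6, 0.5, 0.1, 0.3, 1.8 → max 1.8
Option 3 regrets: 0.0, 0.0, 0.2, 0.0, 0.0 → max 0.2
Option 4 regrets: 0.8, 0.1, 0.0, 1.3, 0.1 → max 1.3
Smallest max regret = 0.2 → Option 3.
Row averages: Option 1=4.36, Option 2=4.28, Option 3=4.9, Option 4=4.48
Highest average = 4.9 → Option 3.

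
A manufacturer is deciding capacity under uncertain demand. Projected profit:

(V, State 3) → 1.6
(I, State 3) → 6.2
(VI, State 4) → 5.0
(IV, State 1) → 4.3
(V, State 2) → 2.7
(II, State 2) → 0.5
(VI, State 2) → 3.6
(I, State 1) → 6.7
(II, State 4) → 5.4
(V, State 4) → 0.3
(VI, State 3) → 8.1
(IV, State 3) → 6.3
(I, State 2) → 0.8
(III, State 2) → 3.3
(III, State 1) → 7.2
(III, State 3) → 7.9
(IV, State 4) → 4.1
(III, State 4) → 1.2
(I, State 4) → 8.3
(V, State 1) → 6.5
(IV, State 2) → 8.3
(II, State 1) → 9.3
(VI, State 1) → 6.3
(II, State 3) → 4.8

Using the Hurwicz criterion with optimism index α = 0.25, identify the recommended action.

I: 0.25·8.3 + 0.75·0.8 = 2.675
II: 0.25·9.3 + 0.75·0.5 = 2.7
III: 0.25·7.9 + 0.75·1.2 = 2.875
IV: 0.25·8.3 + 0.75·4.1 = 5.15
V: 0.25·6.5 + 0.75·0.3 = 1.85
VI: 0.25·8.1 + 0.75·3.6 = 4.725
Highest Hurwicz score = 5.15 → IV.

IV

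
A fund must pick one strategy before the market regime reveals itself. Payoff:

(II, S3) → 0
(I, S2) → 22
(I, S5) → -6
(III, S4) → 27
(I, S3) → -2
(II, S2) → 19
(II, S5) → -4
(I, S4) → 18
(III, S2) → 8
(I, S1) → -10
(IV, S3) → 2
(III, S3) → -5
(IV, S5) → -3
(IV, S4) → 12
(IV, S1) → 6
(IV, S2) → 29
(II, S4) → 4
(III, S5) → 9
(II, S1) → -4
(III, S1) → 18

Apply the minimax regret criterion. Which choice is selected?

IV

Column bests: S1=18, S2=29, S3=2, S4=27, S5=9.
I regrets: 28, 7, 4, 9, 15 → max 28
II regrets: 22, 10, 2, 23, 13 → max 23
III regrets: 0, 21, 7, 0, 0 → max 21
IV regrets: 12, 0, 0, 15, 12 → max 15
Smallest max regret = 15 → IV.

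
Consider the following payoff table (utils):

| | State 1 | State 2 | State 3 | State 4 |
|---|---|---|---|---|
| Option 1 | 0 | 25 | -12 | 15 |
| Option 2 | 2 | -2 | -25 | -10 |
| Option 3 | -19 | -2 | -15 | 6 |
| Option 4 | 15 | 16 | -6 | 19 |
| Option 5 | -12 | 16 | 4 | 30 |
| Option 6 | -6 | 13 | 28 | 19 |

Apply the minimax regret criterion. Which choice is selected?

Option 6

Column bests: State 1=15, State 2=25, State 3=28, State 4=30.
Option 1 regrets: 15, 0, 40, 15 → max 40
Option 2 regrets: 13, 27, 53, 40 → max 53
Option 3 regrets: 34, 27, 43, 24 → max 43
Option 4 regrets: 0, 9, 34, 11 → max 34
Option 5 regrets: 27, 9, 24, 0 → max 27
Option 6 regrets: 21, 12, 0, 11 → max 21
Smallest max regret = 21 → Option 6.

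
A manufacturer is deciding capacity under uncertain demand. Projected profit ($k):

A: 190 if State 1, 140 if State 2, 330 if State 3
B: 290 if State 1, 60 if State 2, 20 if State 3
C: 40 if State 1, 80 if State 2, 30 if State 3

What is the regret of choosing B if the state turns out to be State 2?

Best payoff under State 2 is 140.
Regret = 140 − 60 = 80.

80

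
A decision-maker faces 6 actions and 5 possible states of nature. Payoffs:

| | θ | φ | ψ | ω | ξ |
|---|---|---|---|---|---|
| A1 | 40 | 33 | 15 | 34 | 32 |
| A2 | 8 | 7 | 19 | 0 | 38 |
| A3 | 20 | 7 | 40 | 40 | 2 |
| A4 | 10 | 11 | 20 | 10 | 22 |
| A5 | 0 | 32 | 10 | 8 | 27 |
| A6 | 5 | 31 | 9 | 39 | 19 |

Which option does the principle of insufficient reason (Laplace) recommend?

A1

Row averages: A1=30.8, A2=14.4, A3=21.8, A4=14.6, A5=15.4, A6=20.6
Highest average = 30.8 → A1.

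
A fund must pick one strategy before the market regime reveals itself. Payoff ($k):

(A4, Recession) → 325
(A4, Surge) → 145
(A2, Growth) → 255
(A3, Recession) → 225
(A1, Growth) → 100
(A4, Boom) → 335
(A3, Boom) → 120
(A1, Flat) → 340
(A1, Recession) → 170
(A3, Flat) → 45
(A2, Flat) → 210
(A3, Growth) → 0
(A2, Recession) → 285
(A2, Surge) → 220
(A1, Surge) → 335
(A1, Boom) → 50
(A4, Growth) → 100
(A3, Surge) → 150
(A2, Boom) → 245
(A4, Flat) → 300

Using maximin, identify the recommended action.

A2

Row minima: A1=50, A2=210, A3=0, A4=100
Best worst-case = 210 → A2.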